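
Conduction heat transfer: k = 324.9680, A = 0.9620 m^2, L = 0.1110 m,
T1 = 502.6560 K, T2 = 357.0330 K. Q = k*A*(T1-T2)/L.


dT = 145.6230 K
Q = 324.9680 * 0.9620 * 145.6230 / 0.1110 = 410131.0639 W

410131.0639 W


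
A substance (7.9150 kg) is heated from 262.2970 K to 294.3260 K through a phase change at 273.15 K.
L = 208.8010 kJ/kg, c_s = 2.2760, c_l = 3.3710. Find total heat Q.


Q1 (sensible, solid) = 7.9150 * 2.2760 * 10.8530 = 195.5118 kJ
Q2 (latent) = 7.9150 * 208.8010 = 1652.6599 kJ
Q3 (sensible, liquid) = 7.9150 * 3.3710 * 21.1760 = 565.0067 kJ
Q_total = 2413.1784 kJ

2413.1784 kJ


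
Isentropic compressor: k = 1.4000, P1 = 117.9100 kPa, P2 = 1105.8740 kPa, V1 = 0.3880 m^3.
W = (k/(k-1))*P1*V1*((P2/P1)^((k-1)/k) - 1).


(k-1)/k = 0.2857
(P2/P1)^exp = 1.8957
W = 3.5000 * 117.9100 * 0.3880 * (1.8957 - 1) = 143.4134 kJ

143.4134 kJ


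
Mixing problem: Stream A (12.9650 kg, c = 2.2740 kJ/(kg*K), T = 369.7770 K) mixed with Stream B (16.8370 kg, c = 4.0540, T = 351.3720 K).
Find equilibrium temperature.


num = 34885.5853
den = 97.7396
Tf = 356.9237 K

356.9237 K


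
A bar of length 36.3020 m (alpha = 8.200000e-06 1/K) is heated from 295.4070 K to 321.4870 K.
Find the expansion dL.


dT = 26.0800 K
dL = 8.200000e-06 * 36.3020 * 26.0800 = 0.007763 m
L_final = 36.309763 m

dL = 0.007763 m


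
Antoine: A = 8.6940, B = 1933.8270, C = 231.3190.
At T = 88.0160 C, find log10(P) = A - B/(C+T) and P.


C+T = 319.3350
B/(C+T) = 6.0558
log10(P) = 8.6940 - 6.0558 = 2.6382
P = 10^2.6382 = 434.7163 mmHg

434.7163 mmHg


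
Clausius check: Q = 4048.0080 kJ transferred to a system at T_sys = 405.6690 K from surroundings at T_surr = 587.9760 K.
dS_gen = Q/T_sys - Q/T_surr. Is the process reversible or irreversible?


dS_sys = 4048.0080/405.6690 = 9.9786 kJ/K
dS_surr = -4048.0080/587.9760 = -6.8846 kJ/K
dS_gen = 9.9786 - 6.8846 = 3.0939 kJ/K (irreversible)

dS_gen = 3.0939 kJ/K, irreversible


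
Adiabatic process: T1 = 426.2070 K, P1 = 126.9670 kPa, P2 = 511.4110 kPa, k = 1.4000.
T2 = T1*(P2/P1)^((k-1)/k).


(k-1)/k = 0.2857
(P2/P1)^exp = 1.4889
T2 = 426.2070 * 1.4889 = 634.6004 K

634.6004 K


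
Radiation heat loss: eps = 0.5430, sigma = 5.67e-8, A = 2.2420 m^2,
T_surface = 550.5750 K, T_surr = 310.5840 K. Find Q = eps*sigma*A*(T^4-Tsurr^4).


T^4 = 9.1890e+10
Tsurr^4 = 9.3050e+09
Q = 0.5430 * 5.67e-8 * 2.2420 * 8.2585e+10 = 5700.5547 W

5700.5547 W


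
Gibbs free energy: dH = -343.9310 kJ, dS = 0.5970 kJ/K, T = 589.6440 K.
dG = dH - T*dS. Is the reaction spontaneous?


T*dS = 589.6440 * 0.5970 = 352.0175 kJ
dG = -343.9310 - 352.0175 = -695.9485 kJ (spontaneous)

dG = -695.9485 kJ, spontaneous


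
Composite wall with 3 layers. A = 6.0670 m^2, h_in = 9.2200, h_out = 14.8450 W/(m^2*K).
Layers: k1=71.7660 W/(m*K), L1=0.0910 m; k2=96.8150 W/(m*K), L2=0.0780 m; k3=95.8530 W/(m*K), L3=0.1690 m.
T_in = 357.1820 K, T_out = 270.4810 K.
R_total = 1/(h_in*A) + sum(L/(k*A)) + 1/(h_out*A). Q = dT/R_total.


R_conv_in = 1/(9.2200*6.0670) = 0.0179
R_1 = 0.0910/(71.7660*6.0670) = 0.0002
R_2 = 0.0780/(96.8150*6.0670) = 0.0001
R_3 = 0.1690/(95.8530*6.0670) = 0.0003
R_conv_out = 1/(14.8450*6.0670) = 0.0111
R_total = 0.0296 K/W
Q = 86.7010 / 0.0296 = 2927.8454 W

R_total = 0.0296 K/W, Q = 2927.8454 W


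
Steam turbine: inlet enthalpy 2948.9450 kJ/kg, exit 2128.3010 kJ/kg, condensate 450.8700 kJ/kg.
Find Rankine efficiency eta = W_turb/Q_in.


W = 820.6440 kJ/kg
Q_in = 2498.0750 kJ/kg
eta = 0.3285 = 32.8511%

eta = 32.8511%


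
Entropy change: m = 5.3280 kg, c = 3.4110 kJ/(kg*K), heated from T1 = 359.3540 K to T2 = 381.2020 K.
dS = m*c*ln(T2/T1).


T2/T1 = 1.0608
ln(T2/T1) = 0.0590
dS = 5.3280 * 3.4110 * 0.0590 = 1.0726 kJ/K

1.0726 kJ/K


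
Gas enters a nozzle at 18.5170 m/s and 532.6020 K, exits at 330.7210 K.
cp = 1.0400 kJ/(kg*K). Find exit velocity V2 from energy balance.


dT = 201.8810 K
2*cp*1000*dT = 419912.4800
V1^2 = 342.8793
V2 = sqrt(420255.3593) = 648.2711 m/s

648.2711 m/s


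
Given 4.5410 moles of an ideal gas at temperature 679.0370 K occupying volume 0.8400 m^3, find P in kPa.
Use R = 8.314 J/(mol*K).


P = nRT/V = 4.5410 * 8.314 * 679.0370 / 0.8400
= 25636.2773 / 0.8400 = 30519.3778 Pa = 30.5194 kPa

30.5194 kPa


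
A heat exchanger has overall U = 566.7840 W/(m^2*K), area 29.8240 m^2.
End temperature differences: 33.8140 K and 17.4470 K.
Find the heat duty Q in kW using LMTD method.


LMTD = 24.7345 K
Q = 566.7840 * 29.8240 * 24.7345 = 418106.2814 W = 418.1063 kW

418.1063 kW


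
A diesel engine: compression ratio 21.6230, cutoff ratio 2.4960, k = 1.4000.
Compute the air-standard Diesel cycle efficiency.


r^(k-1) = 3.4195
rc^k = 3.5987
eta = 0.6372 = 63.7151%

63.7151%


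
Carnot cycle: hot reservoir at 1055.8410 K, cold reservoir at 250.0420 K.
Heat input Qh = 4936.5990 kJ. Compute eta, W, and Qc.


eta = 1 - 250.0420/1055.8410 = 0.7632
W = 0.7632 * 4936.5990 = 3767.5242 kJ
Qc = 4936.5990 - 3767.5242 = 1169.0748 kJ

eta = 76.3182%, W = 3767.5242 kJ, Qc = 1169.0748 kJ


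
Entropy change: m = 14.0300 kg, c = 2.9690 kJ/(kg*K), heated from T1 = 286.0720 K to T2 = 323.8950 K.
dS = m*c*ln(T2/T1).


T2/T1 = 1.1322
ln(T2/T1) = 0.1242
dS = 14.0300 * 2.9690 * 0.1242 = 5.1726 kJ/K

5.1726 kJ/K


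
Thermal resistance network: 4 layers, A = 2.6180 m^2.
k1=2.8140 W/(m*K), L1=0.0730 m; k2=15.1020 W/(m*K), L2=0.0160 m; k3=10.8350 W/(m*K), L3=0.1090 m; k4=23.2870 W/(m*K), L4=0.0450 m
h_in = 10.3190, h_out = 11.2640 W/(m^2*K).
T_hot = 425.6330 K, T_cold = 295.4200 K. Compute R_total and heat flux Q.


R_conv_in = 1/(10.3190*2.6180) = 0.0370
R_1 = 0.0730/(2.8140*2.6180) = 0.0099
R_2 = 0.0160/(15.1020*2.6180) = 0.0004
R_3 = 0.1090/(10.8350*2.6180) = 0.0038
R_4 = 0.0450/(23.2870*2.6180) = 0.0007
R_conv_out = 1/(11.2640*2.6180) = 0.0339
R_total = 0.0858 K/W
Q = 130.2130 / 0.0858 = 1517.2544 W

R_total = 0.0858 K/W, Q = 1517.2544 W


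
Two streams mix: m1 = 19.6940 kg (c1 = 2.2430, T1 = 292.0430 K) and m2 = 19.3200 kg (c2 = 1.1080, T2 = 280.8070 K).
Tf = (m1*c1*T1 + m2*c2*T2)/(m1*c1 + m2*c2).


num = 18911.7148
den = 65.5802
Tf = 288.3754 K

288.3754 K


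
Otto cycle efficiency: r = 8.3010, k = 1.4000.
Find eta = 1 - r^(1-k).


r^(k-1) = 2.3316
eta = 1 - 1/2.3316 = 0.5711 = 57.1108%

57.1108%


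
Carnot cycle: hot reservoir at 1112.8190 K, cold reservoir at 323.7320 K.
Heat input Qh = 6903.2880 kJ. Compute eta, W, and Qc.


eta = 1 - 323.7320/1112.8190 = 0.7091
W = 0.7091 * 6903.2880 = 4895.0412 kJ
Qc = 6903.2880 - 4895.0412 = 2008.2468 kJ

eta = 70.9088%, W = 4895.0412 kJ, Qc = 2008.2468 kJ


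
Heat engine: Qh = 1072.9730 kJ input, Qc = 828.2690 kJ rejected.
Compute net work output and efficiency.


W = 1072.9730 - 828.2690 = 244.7040 kJ
eta = 244.7040 / 1072.9730 = 0.2281 = 22.8062%

W = 244.7040 kJ, eta = 22.8062%


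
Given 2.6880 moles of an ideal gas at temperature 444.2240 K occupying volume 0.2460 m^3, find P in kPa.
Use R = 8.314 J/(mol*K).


P = nRT/V = 2.6880 * 8.314 * 444.2240 / 0.2460
= 9927.5322 / 0.2460 = 40355.8218 Pa = 40.3558 kPa

40.3558 kPa


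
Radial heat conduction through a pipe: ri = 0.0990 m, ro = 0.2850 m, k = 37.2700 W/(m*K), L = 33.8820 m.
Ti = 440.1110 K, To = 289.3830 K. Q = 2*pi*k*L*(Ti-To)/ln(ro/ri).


dT = 150.7280 K
ln(ro/ri) = 1.0574
Q = 2*pi*37.2700*33.8820*150.7280 / 1.0574 = 1131033.6515 W

1131033.6515 W


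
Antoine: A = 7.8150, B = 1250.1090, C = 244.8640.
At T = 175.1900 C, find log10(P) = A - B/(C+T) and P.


C+T = 420.0540
B/(C+T) = 2.9761
log10(P) = 7.8150 - 2.9761 = 4.8389
P = 10^4.8389 = 69013.2750 mmHg

69013.2750 mmHg


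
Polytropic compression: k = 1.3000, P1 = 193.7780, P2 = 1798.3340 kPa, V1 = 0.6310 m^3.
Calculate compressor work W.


(k-1)/k = 0.2308
(P2/P1)^exp = 1.6722
W = 4.3333 * 193.7780 * 0.6310 * (1.6722 - 1) = 356.1599 kJ

356.1599 kJ


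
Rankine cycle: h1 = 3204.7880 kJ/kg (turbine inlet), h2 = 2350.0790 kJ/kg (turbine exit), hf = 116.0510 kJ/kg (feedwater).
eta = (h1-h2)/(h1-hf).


W = 854.7090 kJ/kg
Q_in = 3088.7370 kJ/kg
eta = 0.2767 = 27.6718%

eta = 27.6718%


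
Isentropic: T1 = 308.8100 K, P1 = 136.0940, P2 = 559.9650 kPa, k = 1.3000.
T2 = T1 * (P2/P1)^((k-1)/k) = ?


(k-1)/k = 0.2308
(P2/P1)^exp = 1.3860
T2 = 308.8100 * 1.3860 = 428.0140 K

428.0140 K


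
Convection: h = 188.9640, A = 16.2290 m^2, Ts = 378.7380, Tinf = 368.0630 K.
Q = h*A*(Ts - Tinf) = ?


dT = 10.6750 K
Q = 188.9640 * 16.2290 * 10.6750 = 32736.9879 W

32736.9879 W


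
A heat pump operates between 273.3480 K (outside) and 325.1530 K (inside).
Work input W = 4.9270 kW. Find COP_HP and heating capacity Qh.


COP = 325.1530 / 51.8050 = 6.2765
Qh = 6.2765 * 4.9270 = 30.9242 kW

COP = 6.2765, Qh = 30.9242 kW


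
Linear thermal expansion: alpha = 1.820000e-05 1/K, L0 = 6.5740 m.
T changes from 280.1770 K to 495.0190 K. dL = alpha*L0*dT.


dT = 214.8420 K
dL = 1.820000e-05 * 6.5740 * 214.8420 = 0.025705 m
L_final = 6.599705 m

dL = 0.025705 m


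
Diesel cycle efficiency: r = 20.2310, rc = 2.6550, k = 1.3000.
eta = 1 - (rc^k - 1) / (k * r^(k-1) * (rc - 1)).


r^(k-1) = 2.4649
rc^k = 3.5586
eta = 0.5175 = 51.7539%

51.7539%


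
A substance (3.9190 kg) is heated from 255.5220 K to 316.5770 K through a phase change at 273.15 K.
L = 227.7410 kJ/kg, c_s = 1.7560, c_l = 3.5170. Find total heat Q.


Q1 (sensible, solid) = 3.9190 * 1.7560 * 17.6280 = 121.3117 kJ
Q2 (latent) = 3.9190 * 227.7410 = 892.5170 kJ
Q3 (sensible, liquid) = 3.9190 * 3.5170 * 43.4270 = 598.5597 kJ
Q_total = 1612.3884 kJ

1612.3884 kJ


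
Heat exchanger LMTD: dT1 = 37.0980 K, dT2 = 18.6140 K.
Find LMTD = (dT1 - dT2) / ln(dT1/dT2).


dT1/dT2 = 1.9930
ln(dT1/dT2) = 0.6896
LMTD = 18.4840 / 0.6896 = 26.8020 K

26.8020 K


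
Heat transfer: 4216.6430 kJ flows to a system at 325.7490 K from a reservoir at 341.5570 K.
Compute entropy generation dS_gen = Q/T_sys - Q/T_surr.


dS_sys = 4216.6430/325.7490 = 12.9445 kJ/K
dS_surr = -4216.6430/341.5570 = -12.3454 kJ/K
dS_gen = 12.9445 - 12.3454 = 0.5991 kJ/K (irreversible)

dS_gen = 0.5991 kJ/K, irreversible


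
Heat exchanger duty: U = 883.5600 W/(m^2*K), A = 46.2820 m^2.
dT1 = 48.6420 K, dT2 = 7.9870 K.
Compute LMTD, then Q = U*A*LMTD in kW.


LMTD = 22.5027 K
Q = 883.5600 * 46.2820 * 22.5027 = 920201.1751 W = 920.2012 kW

920.2012 kW


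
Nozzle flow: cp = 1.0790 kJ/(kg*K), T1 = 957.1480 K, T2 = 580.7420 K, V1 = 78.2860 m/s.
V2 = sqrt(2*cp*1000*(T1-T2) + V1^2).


dT = 376.4060 K
2*cp*1000*dT = 812284.1480
V1^2 = 6128.6978
V2 = sqrt(818412.8458) = 904.6617 m/s

904.6617 m/s


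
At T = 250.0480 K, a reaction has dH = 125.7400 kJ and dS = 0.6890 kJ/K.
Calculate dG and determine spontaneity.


T*dS = 250.0480 * 0.6890 = 172.2831 kJ
dG = 125.7400 - 172.2831 = -46.5431 kJ (spontaneous)

dG = -46.5431 kJ, spontaneous


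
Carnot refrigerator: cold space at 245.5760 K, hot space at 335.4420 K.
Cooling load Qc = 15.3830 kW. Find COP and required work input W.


COP = 245.5760 / 89.8660 = 2.7327
W = 15.3830 / 2.7327 = 5.6292 kW

COP = 2.7327, W = 5.6292 kW


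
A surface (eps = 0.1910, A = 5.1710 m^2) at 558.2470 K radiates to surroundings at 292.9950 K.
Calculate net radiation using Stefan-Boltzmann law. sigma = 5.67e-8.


T^4 = 9.7119e+10
Tsurr^4 = 7.3695e+09
Q = 0.1910 * 5.67e-8 * 5.1710 * 8.9750e+10 = 5026.0207 W

5026.0207 W


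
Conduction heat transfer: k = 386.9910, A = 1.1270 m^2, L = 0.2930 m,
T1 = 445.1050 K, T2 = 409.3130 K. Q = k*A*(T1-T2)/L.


dT = 35.7920 K
Q = 386.9910 * 1.1270 * 35.7920 / 0.2930 = 53277.4129 W

53277.4129 W


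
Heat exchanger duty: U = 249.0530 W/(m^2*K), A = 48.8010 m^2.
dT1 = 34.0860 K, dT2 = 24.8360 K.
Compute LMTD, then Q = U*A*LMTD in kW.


LMTD = 29.2174 K
Q = 249.0530 * 48.8010 * 29.2174 = 355108.9098 W = 355.1089 kW

355.1089 kW


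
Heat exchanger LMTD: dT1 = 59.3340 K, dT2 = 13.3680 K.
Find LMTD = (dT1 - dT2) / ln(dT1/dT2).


dT1/dT2 = 4.4385
ln(dT1/dT2) = 1.4903
LMTD = 45.9660 / 1.4903 = 30.8431 K

30.8431 K


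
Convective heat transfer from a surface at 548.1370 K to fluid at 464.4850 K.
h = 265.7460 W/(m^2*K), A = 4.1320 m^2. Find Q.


dT = 83.6520 K
Q = 265.7460 * 4.1320 * 83.6520 = 91855.1219 W

91855.1219 W


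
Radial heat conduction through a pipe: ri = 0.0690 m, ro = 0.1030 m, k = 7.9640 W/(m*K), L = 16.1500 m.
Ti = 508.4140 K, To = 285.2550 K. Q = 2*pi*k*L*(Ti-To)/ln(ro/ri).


dT = 223.1590 K
ln(ro/ri) = 0.4006
Q = 2*pi*7.9640*16.1500*223.1590 / 0.4006 = 450155.6796 W

450155.6796 W


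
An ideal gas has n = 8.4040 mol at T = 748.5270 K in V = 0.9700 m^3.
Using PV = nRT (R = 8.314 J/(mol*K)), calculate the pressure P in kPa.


P = nRT/V = 8.4040 * 8.314 * 748.5270 / 0.9700
= 52300.2222 / 0.9700 = 53917.7549 Pa = 53.9178 kPa

53.9178 kPa


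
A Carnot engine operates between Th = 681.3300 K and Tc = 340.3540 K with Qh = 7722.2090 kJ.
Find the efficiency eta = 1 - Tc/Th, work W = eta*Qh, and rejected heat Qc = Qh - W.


eta = 1 - 340.3540/681.3300 = 0.5005
W = 0.5005 * 7722.2090 = 3864.6294 kJ
Qc = 7722.2090 - 3864.6294 = 3857.5796 kJ

eta = 50.0456%, W = 3864.6294 kJ, Qc = 3857.5796 kJ


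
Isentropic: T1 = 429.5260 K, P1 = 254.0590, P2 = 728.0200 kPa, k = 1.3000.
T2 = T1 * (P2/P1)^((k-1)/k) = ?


(k-1)/k = 0.2308
(P2/P1)^exp = 1.2750
T2 = 429.5260 * 1.2750 = 547.6450 K

547.6450 K


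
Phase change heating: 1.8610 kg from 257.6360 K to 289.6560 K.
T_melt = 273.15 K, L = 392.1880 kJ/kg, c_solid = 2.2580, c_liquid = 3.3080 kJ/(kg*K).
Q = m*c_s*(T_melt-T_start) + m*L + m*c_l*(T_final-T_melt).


Q1 (sensible, solid) = 1.8610 * 2.2580 * 15.5140 = 65.1920 kJ
Q2 (latent) = 1.8610 * 392.1880 = 729.8619 kJ
Q3 (sensible, liquid) = 1.8610 * 3.3080 * 16.5060 = 101.6140 kJ
Q_total = 896.6679 kJ

896.6679 kJ


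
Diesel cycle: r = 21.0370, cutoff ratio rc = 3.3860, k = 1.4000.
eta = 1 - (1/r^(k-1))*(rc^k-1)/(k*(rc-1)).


r^(k-1) = 3.3822
rc^k = 5.5152
eta = 0.6003 = 60.0345%

60.0345%


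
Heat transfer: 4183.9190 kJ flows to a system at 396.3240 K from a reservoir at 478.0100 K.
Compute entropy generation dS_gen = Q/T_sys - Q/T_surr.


dS_sys = 4183.9190/396.3240 = 10.5568 kJ/K
dS_surr = -4183.9190/478.0100 = -8.7528 kJ/K
dS_gen = 10.5568 - 8.7528 = 1.8040 kJ/K (irreversible)

dS_gen = 1.8040 kJ/K, irreversible


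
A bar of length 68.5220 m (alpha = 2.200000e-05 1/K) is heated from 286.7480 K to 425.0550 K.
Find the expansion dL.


dT = 138.3070 K
dL = 2.200000e-05 * 68.5220 * 138.3070 = 0.208496 m
L_final = 68.730496 m

dL = 0.208496 m


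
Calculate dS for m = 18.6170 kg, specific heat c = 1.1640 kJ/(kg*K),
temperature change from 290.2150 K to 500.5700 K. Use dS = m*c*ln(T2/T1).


T2/T1 = 1.7248
ln(T2/T1) = 0.5451
dS = 18.6170 * 1.1640 * 0.5451 = 11.8130 kJ/K

11.8130 kJ/K


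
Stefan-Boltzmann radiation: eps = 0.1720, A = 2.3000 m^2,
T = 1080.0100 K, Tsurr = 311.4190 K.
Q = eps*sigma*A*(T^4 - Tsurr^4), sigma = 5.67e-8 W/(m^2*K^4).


T^4 = 1.3605e+12
Tsurr^4 = 9.4055e+09
Q = 0.1720 * 5.67e-8 * 2.3000 * 1.3511e+12 = 30306.6355 W

30306.6355 W


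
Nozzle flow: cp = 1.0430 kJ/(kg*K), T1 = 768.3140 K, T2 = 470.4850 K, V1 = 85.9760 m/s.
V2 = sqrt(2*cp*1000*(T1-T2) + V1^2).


dT = 297.8290 K
2*cp*1000*dT = 621271.2940
V1^2 = 7391.8726
V2 = sqrt(628663.1666) = 792.8828 m/s

792.8828 m/s


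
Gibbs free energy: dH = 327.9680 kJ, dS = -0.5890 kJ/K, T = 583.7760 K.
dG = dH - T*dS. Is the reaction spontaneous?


T*dS = 583.7760 * -0.5890 = -343.8441 kJ
dG = 327.9680 + 343.8441 = 671.8121 kJ (non-spontaneous)

dG = 671.8121 kJ, non-spontaneous


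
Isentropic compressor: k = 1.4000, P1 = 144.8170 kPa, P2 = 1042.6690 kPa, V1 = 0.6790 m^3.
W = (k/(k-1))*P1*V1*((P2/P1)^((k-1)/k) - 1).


(k-1)/k = 0.2857
(P2/P1)^exp = 1.7577
W = 3.5000 * 144.8170 * 0.6790 * (1.7577 - 1) = 260.7763 kJ

260.7763 kJ


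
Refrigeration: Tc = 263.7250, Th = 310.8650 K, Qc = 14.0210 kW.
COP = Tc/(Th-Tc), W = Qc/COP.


COP = 263.7250 / 47.1400 = 5.5945
W = 14.0210 / 5.5945 = 2.5062 kW

COP = 5.5945, W = 2.5062 kW


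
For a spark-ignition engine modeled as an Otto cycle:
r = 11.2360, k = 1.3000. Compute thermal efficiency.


r^(k-1) = 2.0663
eta = 1 - 1/2.0663 = 0.5160 = 51.6032%

51.6032%


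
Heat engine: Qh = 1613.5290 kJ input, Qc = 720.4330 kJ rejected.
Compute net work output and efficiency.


W = 1613.5290 - 720.4330 = 893.0960 kJ
eta = 893.0960 / 1613.5290 = 0.5535 = 55.3505%

W = 893.0960 kJ, eta = 55.3505%


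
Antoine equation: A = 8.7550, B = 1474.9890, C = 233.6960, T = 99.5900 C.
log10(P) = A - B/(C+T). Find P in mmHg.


C+T = 333.2860
B/(C+T) = 4.4256
log10(P) = 8.7550 - 4.4256 = 4.3294
P = 10^4.3294 = 21350.3287 mmHg

21350.3287 mmHg


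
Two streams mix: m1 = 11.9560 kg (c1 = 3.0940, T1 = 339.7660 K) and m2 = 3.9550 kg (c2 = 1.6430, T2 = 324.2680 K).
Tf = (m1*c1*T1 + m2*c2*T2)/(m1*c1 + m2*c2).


num = 14675.6922
den = 43.4899
Tf = 337.4504 K

337.4504 K


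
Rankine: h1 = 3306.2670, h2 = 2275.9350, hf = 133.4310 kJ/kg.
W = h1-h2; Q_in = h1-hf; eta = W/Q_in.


W = 1030.3320 kJ/kg
Q_in = 3172.8360 kJ/kg
eta = 0.3247 = 32.4735%

eta = 32.4735%


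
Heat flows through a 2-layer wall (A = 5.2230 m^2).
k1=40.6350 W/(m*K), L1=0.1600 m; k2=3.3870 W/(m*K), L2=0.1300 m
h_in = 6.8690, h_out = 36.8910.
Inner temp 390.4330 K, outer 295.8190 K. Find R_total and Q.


R_conv_in = 1/(6.8690*5.2230) = 0.0279
R_1 = 0.1600/(40.6350*5.2230) = 0.0008
R_2 = 0.1300/(3.3870*5.2230) = 0.0073
R_conv_out = 1/(36.8910*5.2230) = 0.0052
R_total = 0.0412 K/W
Q = 94.6140 / 0.0412 = 2298.3743 W

R_total = 0.0412 K/W, Q = 2298.3743 W


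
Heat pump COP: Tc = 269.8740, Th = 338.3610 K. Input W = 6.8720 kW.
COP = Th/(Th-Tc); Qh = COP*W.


COP = 338.3610 / 68.4870 = 4.9405
Qh = 4.9405 * 6.8720 = 33.9512 kW

COP = 4.9405, Qh = 33.9512 kW


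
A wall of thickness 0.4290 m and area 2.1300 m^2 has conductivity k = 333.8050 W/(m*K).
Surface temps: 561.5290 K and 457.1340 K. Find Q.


dT = 104.3950 K
Q = 333.8050 * 2.1300 * 104.3950 / 0.4290 = 173019.4183 W

173019.4183 W


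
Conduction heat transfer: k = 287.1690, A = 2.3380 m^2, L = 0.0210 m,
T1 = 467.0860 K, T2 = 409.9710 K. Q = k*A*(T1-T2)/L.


dT = 57.1150 K
Q = 287.1690 * 2.3380 * 57.1150 / 0.0210 = 1826051.1944 W

1826051.1944 W


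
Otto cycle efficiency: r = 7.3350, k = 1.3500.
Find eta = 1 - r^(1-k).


r^(k-1) = 2.0086
eta = 1 - 1/2.0086 = 0.5021 = 50.2137%

50.2137%


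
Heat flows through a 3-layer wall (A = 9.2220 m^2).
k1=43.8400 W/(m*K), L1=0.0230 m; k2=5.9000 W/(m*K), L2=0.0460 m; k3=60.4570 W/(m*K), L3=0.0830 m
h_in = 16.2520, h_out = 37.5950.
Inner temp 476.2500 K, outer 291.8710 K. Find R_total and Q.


R_conv_in = 1/(16.2520*9.2220) = 0.0067
R_1 = 0.0230/(43.8400*9.2220) = 5.6890e-05
R_2 = 0.0460/(5.9000*9.2220) = 0.0008
R_3 = 0.0830/(60.4570*9.2220) = 0.0001
R_conv_out = 1/(37.5950*9.2220) = 0.0029
R_total = 0.0106 K/W
Q = 184.3790 / 0.0106 = 17381.6043 W

R_total = 0.0106 K/W, Q = 17381.6043 W


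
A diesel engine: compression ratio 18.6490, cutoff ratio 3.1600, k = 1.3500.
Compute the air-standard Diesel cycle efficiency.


r^(k-1) = 2.7844
rc^k = 4.7269
eta = 0.5410 = 54.0979%

54.0979%


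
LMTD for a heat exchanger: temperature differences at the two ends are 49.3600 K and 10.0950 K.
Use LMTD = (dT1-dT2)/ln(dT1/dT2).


dT1/dT2 = 4.8895
ln(dT1/dT2) = 1.5871
LMTD = 39.2650 / 1.5871 = 24.7401 K

24.7401 K


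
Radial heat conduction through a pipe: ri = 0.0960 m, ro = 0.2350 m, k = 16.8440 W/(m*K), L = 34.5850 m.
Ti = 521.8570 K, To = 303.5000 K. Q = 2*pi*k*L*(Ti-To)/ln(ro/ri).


dT = 218.3570 K
ln(ro/ri) = 0.8952
Q = 2*pi*16.8440*34.5850*218.3570 / 0.8952 = 892774.5886 W

892774.5886 W


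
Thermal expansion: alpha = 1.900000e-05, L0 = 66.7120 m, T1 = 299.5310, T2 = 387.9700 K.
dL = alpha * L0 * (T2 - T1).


dT = 88.4390 K
dL = 1.900000e-05 * 66.7120 * 88.4390 = 0.112099 m
L_final = 66.824099 m

dL = 0.112099 m


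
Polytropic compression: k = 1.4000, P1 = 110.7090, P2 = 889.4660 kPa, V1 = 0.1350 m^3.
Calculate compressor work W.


(k-1)/k = 0.2857
(P2/P1)^exp = 1.8137
W = 3.5000 * 110.7090 * 0.1350 * (1.8137 - 1) = 42.5626 kJ

42.5626 kJ


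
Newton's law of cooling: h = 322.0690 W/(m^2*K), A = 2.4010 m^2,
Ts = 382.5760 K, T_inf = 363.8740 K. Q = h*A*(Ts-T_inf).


dT = 18.7020 K
Q = 322.0690 * 2.4010 * 18.7020 = 14462.0260 W

14462.0260 W


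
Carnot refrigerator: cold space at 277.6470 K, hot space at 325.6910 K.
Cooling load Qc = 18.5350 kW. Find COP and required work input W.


COP = 277.6470 / 48.0440 = 5.7790
W = 18.5350 / 5.7790 = 3.2073 kW

COP = 5.7790, W = 3.2073 kW


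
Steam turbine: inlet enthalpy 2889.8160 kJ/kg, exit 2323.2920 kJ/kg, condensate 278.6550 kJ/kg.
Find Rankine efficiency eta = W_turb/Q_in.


W = 566.5240 kJ/kg
Q_in = 2611.1610 kJ/kg
eta = 0.2170 = 21.6962%

eta = 21.6962%


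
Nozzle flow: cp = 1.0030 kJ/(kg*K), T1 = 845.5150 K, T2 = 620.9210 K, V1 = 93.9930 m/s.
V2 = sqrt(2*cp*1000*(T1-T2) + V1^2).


dT = 224.5940 K
2*cp*1000*dT = 450535.5640
V1^2 = 8834.6840
V2 = sqrt(459370.2480) = 677.7686 m/s

677.7686 m/s


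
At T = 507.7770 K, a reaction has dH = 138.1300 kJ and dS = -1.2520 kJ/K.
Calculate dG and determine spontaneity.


T*dS = 507.7770 * -1.2520 = -635.7368 kJ
dG = 138.1300 + 635.7368 = 773.8668 kJ (non-spontaneous)

dG = 773.8668 kJ, non-spontaneous


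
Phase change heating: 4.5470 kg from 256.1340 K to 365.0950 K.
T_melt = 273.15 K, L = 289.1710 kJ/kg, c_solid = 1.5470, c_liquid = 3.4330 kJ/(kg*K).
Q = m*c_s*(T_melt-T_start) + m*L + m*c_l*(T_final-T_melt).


Q1 (sensible, solid) = 4.5470 * 1.5470 * 17.0160 = 119.6941 kJ
Q2 (latent) = 4.5470 * 289.1710 = 1314.8605 kJ
Q3 (sensible, liquid) = 4.5470 * 3.4330 * 91.9450 = 1435.2478 kJ
Q_total = 2869.8024 kJ

2869.8024 kJ


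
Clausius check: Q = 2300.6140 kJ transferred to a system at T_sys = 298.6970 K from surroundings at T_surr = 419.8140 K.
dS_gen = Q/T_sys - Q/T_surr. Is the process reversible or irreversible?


dS_sys = 2300.6140/298.6970 = 7.7022 kJ/K
dS_surr = -2300.6140/419.8140 = -5.4801 kJ/K
dS_gen = 7.7022 - 5.4801 = 2.2221 kJ/K (irreversible)

dS_gen = 2.2221 kJ/K, irreversible


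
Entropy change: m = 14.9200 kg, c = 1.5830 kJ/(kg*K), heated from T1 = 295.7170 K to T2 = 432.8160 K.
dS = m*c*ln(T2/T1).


T2/T1 = 1.4636
ln(T2/T1) = 0.3809
dS = 14.9200 * 1.5830 * 0.3809 = 8.9965 kJ/K

8.9965 kJ/K


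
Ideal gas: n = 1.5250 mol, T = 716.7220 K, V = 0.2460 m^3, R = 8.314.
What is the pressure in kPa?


P = nRT/V = 1.5250 * 8.314 * 716.7220 / 0.2460
= 9087.2107 / 0.2460 = 36939.8810 Pa = 36.9399 kPa

36.9399 kPa


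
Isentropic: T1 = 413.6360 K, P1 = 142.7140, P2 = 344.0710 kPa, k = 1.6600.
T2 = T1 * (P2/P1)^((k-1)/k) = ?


(k-1)/k = 0.3976
(P2/P1)^exp = 1.4189
T2 = 413.6360 * 1.4189 = 586.9080 K

586.9080 K


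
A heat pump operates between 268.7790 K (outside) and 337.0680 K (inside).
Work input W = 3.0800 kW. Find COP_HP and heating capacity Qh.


COP = 337.0680 / 68.2890 = 4.9359
Qh = 4.9359 * 3.0800 = 15.2026 kW

COP = 4.9359, Qh = 15.2026 kW


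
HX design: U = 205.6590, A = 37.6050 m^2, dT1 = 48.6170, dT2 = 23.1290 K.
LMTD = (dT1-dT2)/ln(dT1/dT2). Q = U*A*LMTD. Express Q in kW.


LMTD = 34.3094 K
Q = 205.6590 * 37.6050 * 34.3094 = 265342.5412 W = 265.3425 kW

265.3425 kW


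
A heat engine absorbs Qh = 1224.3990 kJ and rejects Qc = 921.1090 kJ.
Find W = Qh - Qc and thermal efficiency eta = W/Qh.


W = 1224.3990 - 921.1090 = 303.2900 kJ
eta = 303.2900 / 1224.3990 = 0.2477 = 24.7705%

W = 303.2900 kJ, eta = 24.7705%


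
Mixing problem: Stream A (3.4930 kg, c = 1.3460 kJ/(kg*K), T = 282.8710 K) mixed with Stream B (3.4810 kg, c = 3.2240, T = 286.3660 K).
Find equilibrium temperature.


num = 4543.7524
den = 15.9243
Tf = 285.3341 K

285.3341 K


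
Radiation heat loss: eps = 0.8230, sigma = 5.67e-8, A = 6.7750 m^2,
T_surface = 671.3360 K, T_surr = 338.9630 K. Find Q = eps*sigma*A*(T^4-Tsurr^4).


T^4 = 2.0312e+11
Tsurr^4 = 1.3201e+10
Q = 0.8230 * 5.67e-8 * 6.7750 * 1.8992e+11 = 60043.7758 W

60043.7758 W


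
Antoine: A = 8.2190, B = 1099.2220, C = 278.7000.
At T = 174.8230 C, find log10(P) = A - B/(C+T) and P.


C+T = 453.5230
B/(C+T) = 2.4237
log10(P) = 8.2190 - 2.4237 = 5.7953
P = 10^5.7953 = 624107.8403 mmHg

624107.8403 mmHg


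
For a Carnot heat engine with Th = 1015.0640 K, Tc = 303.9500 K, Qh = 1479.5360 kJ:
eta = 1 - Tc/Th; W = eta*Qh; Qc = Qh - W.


eta = 1 - 303.9500/1015.0640 = 0.7006
W = 0.7006 * 1479.5360 = 1036.5049 kJ
Qc = 1479.5360 - 1036.5049 = 443.0311 kJ

eta = 70.0561%, W = 1036.5049 kJ, Qc = 443.0311 kJ


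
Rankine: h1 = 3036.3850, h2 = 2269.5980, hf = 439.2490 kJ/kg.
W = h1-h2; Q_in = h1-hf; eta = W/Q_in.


W = 766.7870 kJ/kg
Q_in = 2597.1360 kJ/kg
eta = 0.2952 = 29.5243%

eta = 29.5243%


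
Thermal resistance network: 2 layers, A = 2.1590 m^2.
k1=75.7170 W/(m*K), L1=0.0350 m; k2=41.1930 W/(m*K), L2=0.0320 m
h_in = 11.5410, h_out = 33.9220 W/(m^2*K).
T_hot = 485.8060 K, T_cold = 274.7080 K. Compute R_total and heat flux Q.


R_conv_in = 1/(11.5410*2.1590) = 0.0401
R_1 = 0.0350/(75.7170*2.1590) = 0.0002
R_2 = 0.0320/(41.1930*2.1590) = 0.0004
R_conv_out = 1/(33.9220*2.1590) = 0.0137
R_total = 0.0544 K/W
Q = 211.0980 / 0.0544 = 3883.2395 W

R_total = 0.0544 K/W, Q = 3883.2395 W


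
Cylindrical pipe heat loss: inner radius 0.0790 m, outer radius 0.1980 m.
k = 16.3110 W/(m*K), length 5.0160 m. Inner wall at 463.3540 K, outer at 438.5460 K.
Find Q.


dT = 24.8080 K
ln(ro/ri) = 0.9188
Q = 2*pi*16.3110*5.0160*24.8080 / 0.9188 = 13879.6874 W

13879.6874 W


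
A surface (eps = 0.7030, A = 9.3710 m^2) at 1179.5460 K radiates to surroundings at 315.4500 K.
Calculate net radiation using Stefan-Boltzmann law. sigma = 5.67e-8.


T^4 = 1.9358e+12
Tsurr^4 = 9.9020e+09
Q = 0.7030 * 5.67e-8 * 9.3710 * 1.9259e+12 = 719377.1623 W

719377.1623 W


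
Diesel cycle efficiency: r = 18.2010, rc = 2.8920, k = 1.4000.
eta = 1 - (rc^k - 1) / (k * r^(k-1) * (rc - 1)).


r^(k-1) = 3.1918
rc^k = 4.4226
eta = 0.5952 = 59.5174%

59.5174%


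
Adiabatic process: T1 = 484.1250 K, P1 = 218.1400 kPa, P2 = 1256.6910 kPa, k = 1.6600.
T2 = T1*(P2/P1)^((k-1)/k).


(k-1)/k = 0.3976
(P2/P1)^exp = 2.0062
T2 = 484.1250 * 2.0062 = 971.2304 K

971.2304 K


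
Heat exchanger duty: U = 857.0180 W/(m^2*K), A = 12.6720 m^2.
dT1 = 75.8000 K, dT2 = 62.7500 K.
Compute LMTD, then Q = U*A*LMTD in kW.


LMTD = 69.0697 K
Q = 857.0180 * 12.6720 * 69.0697 = 750105.5251 W = 750.1055 kW

750.1055 kW


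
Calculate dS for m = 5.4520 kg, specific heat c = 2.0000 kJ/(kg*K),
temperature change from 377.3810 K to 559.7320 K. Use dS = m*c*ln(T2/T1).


T2/T1 = 1.4832
ln(T2/T1) = 0.3942
dS = 5.4520 * 2.0000 * 0.3942 = 4.2984 kJ/K

4.2984 kJ/K


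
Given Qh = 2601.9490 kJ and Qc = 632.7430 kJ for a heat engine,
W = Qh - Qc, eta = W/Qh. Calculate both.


W = 2601.9490 - 632.7430 = 1969.2060 kJ
eta = 1969.2060 / 2601.9490 = 0.7568 = 75.6820%

W = 1969.2060 kJ, eta = 75.6820%


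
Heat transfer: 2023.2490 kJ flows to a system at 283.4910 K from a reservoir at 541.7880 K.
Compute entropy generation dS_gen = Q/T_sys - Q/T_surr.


dS_sys = 2023.2490/283.4910 = 7.1369 kJ/K
dS_surr = -2023.2490/541.7880 = -3.7344 kJ/K
dS_gen = 7.1369 - 3.7344 = 3.4025 kJ/K (irreversible)

dS_gen = 3.4025 kJ/K, irreversible


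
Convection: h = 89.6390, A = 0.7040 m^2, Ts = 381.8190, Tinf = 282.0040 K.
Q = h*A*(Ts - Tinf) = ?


dT = 99.8150 K
Q = 89.6390 * 0.7040 * 99.8150 = 6298.9110 W

6298.9110 W


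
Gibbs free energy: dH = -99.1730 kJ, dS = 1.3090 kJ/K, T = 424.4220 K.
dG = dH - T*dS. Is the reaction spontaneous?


T*dS = 424.4220 * 1.3090 = 555.5684 kJ
dG = -99.1730 - 555.5684 = -654.7414 kJ (spontaneous)

dG = -654.7414 kJ, spontaneous


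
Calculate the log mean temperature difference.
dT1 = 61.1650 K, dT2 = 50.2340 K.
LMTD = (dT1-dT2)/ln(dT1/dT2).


dT1/dT2 = 1.2176
ln(dT1/dT2) = 0.1969
LMTD = 10.9310 / 0.1969 = 55.5203 K

55.5203 K


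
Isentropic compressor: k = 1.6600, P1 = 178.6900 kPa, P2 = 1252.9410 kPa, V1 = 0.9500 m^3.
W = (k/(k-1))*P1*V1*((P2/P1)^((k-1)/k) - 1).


(k-1)/k = 0.3976
(P2/P1)^exp = 2.1692
W = 2.5152 * 178.6900 * 0.9500 * (2.1692 - 1) = 499.1906 kJ

499.1906 kJ


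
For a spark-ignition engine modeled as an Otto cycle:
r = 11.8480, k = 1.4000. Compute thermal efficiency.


r^(k-1) = 2.6882
eta = 1 - 1/2.6882 = 0.6280 = 62.8001%

62.8001%


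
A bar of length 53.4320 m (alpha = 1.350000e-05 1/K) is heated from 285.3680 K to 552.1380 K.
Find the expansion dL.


dT = 266.7700 K
dL = 1.350000e-05 * 53.4320 * 266.7700 = 0.192430 m
L_final = 53.624430 m

dL = 0.192430 m


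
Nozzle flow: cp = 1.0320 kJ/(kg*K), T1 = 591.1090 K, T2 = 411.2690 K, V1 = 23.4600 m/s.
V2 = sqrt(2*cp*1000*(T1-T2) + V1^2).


dT = 179.8400 K
2*cp*1000*dT = 371189.7600
V1^2 = 550.3716
V2 = sqrt(371740.1316) = 609.7050 m/s

609.7050 m/s


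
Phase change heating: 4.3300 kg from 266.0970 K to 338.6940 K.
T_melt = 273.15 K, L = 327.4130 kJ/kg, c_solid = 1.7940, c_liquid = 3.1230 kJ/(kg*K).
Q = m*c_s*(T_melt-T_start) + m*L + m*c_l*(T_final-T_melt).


Q1 (sensible, solid) = 4.3300 * 1.7940 * 7.0530 = 54.7878 kJ
Q2 (latent) = 4.3300 * 327.4130 = 1417.6983 kJ
Q3 (sensible, liquid) = 4.3300 * 3.1230 * 65.5440 = 886.3246 kJ
Q_total = 2358.8108 kJ

2358.8108 kJ


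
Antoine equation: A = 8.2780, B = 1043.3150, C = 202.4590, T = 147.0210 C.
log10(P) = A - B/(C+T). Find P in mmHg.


C+T = 349.4800
B/(C+T) = 2.9853
log10(P) = 8.2780 - 2.9853 = 5.2927
P = 10^5.2927 = 196184.4786 mmHg

196184.4786 mmHg


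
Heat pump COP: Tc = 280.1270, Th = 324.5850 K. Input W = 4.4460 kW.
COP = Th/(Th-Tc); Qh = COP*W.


COP = 324.5850 / 44.4580 = 7.3009
Qh = 7.3009 * 4.4460 = 32.4600 kW

COP = 7.3009, Qh = 32.4600 kW


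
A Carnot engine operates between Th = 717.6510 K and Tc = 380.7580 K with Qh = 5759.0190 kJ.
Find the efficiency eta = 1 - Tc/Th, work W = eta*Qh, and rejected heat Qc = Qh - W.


eta = 1 - 380.7580/717.6510 = 0.4694
W = 0.4694 * 5759.0190 = 2703.5052 kJ
Qc = 5759.0190 - 2703.5052 = 3055.5138 kJ

eta = 46.9438%, W = 2703.5052 kJ, Qc = 3055.5138 kJ


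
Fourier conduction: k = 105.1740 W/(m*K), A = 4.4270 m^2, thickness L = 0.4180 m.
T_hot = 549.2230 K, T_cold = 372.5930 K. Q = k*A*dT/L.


dT = 176.6300 K
Q = 105.1740 * 4.4270 * 176.6300 / 0.4180 = 196746.0856 W

196746.0856 W


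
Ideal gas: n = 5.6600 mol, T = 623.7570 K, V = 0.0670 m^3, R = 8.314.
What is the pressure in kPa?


P = nRT/V = 5.6600 * 8.314 * 623.7570 / 0.0670
= 29352.2829 / 0.0670 = 438093.7739 Pa = 438.0938 kPa

438.0938 kPa


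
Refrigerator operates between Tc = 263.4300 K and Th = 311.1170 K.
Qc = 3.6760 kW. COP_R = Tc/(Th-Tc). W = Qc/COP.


COP = 263.4300 / 47.6870 = 5.5241
W = 3.6760 / 5.5241 = 0.6654 kW

COP = 5.5241, W = 0.6654 kW


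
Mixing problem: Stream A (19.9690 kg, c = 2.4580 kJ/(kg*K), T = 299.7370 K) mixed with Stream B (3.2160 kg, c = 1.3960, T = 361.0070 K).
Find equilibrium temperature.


num = 16332.9855
den = 53.5733
Tf = 304.8715 K

304.8715 K


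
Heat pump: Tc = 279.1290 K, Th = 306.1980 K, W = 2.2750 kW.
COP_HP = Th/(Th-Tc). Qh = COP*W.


COP = 306.1980 / 27.0690 = 11.3118
Qh = 11.3118 * 2.2750 = 25.7343 kW

COP = 11.3118, Qh = 25.7343 kW


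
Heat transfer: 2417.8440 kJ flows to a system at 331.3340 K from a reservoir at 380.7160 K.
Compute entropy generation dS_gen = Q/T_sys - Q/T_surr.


dS_sys = 2417.8440/331.3340 = 7.2973 kJ/K
dS_surr = -2417.8440/380.7160 = -6.3508 kJ/K
dS_gen = 7.2973 - 6.3508 = 0.9465 kJ/K (irreversible)

dS_gen = 0.9465 kJ/K, irreversible


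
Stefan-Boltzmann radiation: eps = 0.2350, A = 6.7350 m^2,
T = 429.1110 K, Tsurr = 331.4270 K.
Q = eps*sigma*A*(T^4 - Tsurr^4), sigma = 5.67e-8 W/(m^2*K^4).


T^4 = 3.3906e+10
Tsurr^4 = 1.2066e+10
Q = 0.2350 * 5.67e-8 * 6.7350 * 2.1840e+10 = 1959.9763 W

1959.9763 W


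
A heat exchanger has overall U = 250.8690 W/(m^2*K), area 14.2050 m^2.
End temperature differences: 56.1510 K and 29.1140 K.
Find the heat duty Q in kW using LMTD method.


LMTD = 41.1632 K
Q = 250.8690 * 14.2050 * 41.1632 = 146688.7621 W = 146.6888 kW

146.6888 kW


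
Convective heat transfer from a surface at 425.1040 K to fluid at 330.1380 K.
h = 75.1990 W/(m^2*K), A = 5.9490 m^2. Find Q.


dT = 94.9660 K
Q = 75.1990 * 5.9490 * 94.9660 = 42483.8806 W

42483.8806 W


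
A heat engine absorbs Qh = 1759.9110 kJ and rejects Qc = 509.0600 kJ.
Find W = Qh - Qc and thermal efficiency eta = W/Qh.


W = 1759.9110 - 509.0600 = 1250.8510 kJ
eta = 1250.8510 / 1759.9110 = 0.7107 = 71.0747%

W = 1250.8510 kJ, eta = 71.0747%


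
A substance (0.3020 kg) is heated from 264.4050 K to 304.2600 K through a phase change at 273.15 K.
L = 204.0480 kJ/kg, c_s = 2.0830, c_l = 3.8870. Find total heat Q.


Q1 (sensible, solid) = 0.3020 * 2.0830 * 8.7450 = 5.5012 kJ
Q2 (latent) = 0.3020 * 204.0480 = 61.6225 kJ
Q3 (sensible, liquid) = 0.3020 * 3.8870 * 31.1100 = 36.5192 kJ
Q_total = 103.6429 kJ

103.6429 kJ


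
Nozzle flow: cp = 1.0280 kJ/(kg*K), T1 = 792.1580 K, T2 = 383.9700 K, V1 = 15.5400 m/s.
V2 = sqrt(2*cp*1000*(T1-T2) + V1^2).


dT = 408.1880 K
2*cp*1000*dT = 839234.5280
V1^2 = 241.4916
V2 = sqrt(839476.0196) = 916.2292 m/s

916.2292 m/s


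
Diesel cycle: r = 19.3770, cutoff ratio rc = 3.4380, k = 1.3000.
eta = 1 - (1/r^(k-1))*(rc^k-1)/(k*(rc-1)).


r^(k-1) = 2.4332
rc^k = 4.9796
eta = 0.4840 = 48.3964%

48.3964%


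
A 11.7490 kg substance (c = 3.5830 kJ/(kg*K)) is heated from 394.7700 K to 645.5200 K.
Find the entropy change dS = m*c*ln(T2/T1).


T2/T1 = 1.6352
ln(T2/T1) = 0.4918
dS = 11.7490 * 3.5830 * 0.4918 = 20.7012 kJ/K

20.7012 kJ/K


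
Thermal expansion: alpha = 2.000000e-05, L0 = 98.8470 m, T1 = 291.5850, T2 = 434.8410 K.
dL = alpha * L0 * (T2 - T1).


dT = 143.2560 K
dL = 2.000000e-05 * 98.8470 * 143.2560 = 0.283209 m
L_final = 99.130209 m

dL = 0.283209 m


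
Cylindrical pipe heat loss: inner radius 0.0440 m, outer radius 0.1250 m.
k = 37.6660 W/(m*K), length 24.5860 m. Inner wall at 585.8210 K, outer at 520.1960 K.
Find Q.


dT = 65.6250 K
ln(ro/ri) = 1.0441
Q = 2*pi*37.6660*24.5860*65.6250 / 1.0441 = 365707.9847 W

365707.9847 W


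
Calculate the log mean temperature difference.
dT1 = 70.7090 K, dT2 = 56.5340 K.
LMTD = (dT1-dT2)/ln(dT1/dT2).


dT1/dT2 = 1.2507
ln(dT1/dT2) = 0.2237
LMTD = 14.1750 / 0.2237 = 63.3574 K

63.3574 K


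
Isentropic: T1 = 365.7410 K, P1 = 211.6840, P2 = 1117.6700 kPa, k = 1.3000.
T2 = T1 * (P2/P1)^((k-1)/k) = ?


(k-1)/k = 0.2308
(P2/P1)^exp = 1.4681
T2 = 365.7410 * 1.4681 = 536.9494 K

536.9494 K


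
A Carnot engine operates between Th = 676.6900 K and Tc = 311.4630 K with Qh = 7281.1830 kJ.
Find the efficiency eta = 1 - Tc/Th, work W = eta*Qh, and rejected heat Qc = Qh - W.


eta = 1 - 311.4630/676.6900 = 0.5397
W = 0.5397 * 7281.1830 = 3929.8418 kJ
Qc = 7281.1830 - 3929.8418 = 3351.3412 kJ

eta = 53.9726%, W = 3929.8418 kJ, Qc = 3351.3412 kJ


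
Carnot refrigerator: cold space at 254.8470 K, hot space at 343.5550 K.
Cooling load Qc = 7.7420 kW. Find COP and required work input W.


COP = 254.8470 / 88.7080 = 2.8729
W = 7.7420 / 2.8729 = 2.6949 kW

COP = 2.8729, W = 2.6949 kW


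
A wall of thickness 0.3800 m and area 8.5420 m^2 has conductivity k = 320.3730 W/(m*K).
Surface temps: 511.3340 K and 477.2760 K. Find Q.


dT = 34.0580 K
Q = 320.3730 * 8.5420 * 34.0580 / 0.3800 = 245273.7210 W

245273.7210 W


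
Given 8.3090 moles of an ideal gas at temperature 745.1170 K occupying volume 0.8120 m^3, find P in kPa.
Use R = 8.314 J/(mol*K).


P = nRT/V = 8.3090 * 8.314 * 745.1170 / 0.8120
= 51473.4469 / 0.8120 = 63390.9444 Pa = 63.3909 kPa

63.3909 kPa


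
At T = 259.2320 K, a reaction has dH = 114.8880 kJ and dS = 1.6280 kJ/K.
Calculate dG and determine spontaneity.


T*dS = 259.2320 * 1.6280 = 422.0297 kJ
dG = 114.8880 - 422.0297 = -307.1417 kJ (spontaneous)

dG = -307.1417 kJ, spontaneous


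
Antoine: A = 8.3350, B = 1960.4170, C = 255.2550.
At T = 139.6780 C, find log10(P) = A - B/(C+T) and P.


C+T = 394.9330
B/(C+T) = 4.9639
log10(P) = 8.3350 - 4.9639 = 3.3711
P = 10^3.3711 = 2350.0495 mmHg

2350.0495 mmHg


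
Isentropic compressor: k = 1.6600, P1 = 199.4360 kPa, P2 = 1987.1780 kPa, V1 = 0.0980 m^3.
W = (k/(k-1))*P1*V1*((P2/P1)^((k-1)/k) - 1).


(k-1)/k = 0.3976
(P2/P1)^exp = 2.4944
W = 2.5152 * 199.4360 * 0.0980 * (2.4944 - 1) = 73.4620 kJ

73.4620 kJ


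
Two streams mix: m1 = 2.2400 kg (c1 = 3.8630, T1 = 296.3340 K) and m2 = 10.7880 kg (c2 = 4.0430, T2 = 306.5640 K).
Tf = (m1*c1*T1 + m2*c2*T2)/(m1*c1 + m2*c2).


num = 15935.2735
den = 52.2690
Tf = 304.8704 K

304.8704 K


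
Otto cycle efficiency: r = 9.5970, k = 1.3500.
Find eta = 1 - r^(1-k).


r^(k-1) = 2.2067
eta = 1 - 1/2.2067 = 0.5468 = 54.6839%

54.6839%


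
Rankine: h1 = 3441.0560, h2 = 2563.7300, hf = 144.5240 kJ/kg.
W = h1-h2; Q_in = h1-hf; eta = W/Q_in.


W = 877.3260 kJ/kg
Q_in = 3296.5320 kJ/kg
eta = 0.2661 = 26.6136%

eta = 26.6136%


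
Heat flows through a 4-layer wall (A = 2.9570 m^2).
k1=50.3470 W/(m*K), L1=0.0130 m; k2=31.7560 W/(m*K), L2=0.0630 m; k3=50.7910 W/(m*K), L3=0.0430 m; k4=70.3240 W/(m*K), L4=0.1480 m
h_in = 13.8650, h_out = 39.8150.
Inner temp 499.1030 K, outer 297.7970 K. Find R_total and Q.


R_conv_in = 1/(13.8650*2.9570) = 0.0244
R_1 = 0.0130/(50.3470*2.9570) = 8.7321e-05
R_2 = 0.0630/(31.7560*2.9570) = 0.0007
R_3 = 0.0430/(50.7910*2.9570) = 0.0003
R_4 = 0.1480/(70.3240*2.9570) = 0.0007
R_conv_out = 1/(39.8150*2.9570) = 0.0085
R_total = 0.0346 K/W
Q = 201.3060 / 0.0346 = 5811.2055 W

R_total = 0.0346 K/W, Q = 5811.2055 W


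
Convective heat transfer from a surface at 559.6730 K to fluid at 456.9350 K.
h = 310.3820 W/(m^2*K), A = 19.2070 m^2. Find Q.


dT = 102.7380 K
Q = 310.3820 * 19.2070 * 102.7380 = 612473.3138 W

612473.3138 W


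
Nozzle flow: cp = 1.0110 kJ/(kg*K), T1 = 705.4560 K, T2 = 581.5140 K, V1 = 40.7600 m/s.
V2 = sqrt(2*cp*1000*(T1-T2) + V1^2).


dT = 123.9420 K
2*cp*1000*dT = 250610.7240
V1^2 = 1661.3776
V2 = sqrt(252272.1016) = 502.2670 m/s

502.2670 m/s


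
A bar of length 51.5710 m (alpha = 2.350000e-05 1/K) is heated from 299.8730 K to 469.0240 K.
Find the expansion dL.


dT = 169.1510 K
dL = 2.350000e-05 * 51.5710 * 169.1510 = 0.204997 m
L_final = 51.775997 m

dL = 0.204997 m


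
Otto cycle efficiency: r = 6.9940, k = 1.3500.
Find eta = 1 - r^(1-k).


r^(k-1) = 1.9754
eta = 1 - 1/1.9754 = 0.4938 = 49.3772%

49.3772%


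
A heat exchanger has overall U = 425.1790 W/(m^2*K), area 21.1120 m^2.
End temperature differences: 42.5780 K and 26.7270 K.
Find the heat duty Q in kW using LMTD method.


LMTD = 34.0396 K
Q = 425.1790 * 21.1120 * 34.0396 = 305552.4335 W = 305.5524 kW

305.5524 kW


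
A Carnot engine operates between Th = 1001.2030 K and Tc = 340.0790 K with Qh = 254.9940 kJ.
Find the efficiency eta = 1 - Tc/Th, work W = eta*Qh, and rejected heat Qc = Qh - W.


eta = 1 - 340.0790/1001.2030 = 0.6603
W = 0.6603 * 254.9940 = 168.3801 kJ
Qc = 254.9940 - 168.3801 = 86.6139 kJ

eta = 66.0330%, W = 168.3801 kJ, Qc = 86.6139 kJ


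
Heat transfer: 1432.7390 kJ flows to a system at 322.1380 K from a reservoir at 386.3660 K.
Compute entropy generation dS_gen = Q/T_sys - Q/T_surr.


dS_sys = 1432.7390/322.1380 = 4.4476 kJ/K
dS_surr = -1432.7390/386.3660 = -3.7082 kJ/K
dS_gen = 4.4476 - 3.7082 = 0.7394 kJ/K (irreversible)

dS_gen = 0.7394 kJ/K, irreversible


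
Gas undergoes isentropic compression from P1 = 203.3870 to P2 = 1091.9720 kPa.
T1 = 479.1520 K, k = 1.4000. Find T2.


(k-1)/k = 0.2857
(P2/P1)^exp = 1.6164
T2 = 479.1520 * 1.6164 = 774.4847 K

774.4847 K


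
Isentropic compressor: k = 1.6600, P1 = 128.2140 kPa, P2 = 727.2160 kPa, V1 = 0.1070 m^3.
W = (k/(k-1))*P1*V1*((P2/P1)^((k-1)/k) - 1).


(k-1)/k = 0.3976
(P2/P1)^exp = 1.9938
W = 2.5152 * 128.2140 * 0.1070 * (1.9938 - 1) = 34.2901 kJ

34.2901 kJ
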